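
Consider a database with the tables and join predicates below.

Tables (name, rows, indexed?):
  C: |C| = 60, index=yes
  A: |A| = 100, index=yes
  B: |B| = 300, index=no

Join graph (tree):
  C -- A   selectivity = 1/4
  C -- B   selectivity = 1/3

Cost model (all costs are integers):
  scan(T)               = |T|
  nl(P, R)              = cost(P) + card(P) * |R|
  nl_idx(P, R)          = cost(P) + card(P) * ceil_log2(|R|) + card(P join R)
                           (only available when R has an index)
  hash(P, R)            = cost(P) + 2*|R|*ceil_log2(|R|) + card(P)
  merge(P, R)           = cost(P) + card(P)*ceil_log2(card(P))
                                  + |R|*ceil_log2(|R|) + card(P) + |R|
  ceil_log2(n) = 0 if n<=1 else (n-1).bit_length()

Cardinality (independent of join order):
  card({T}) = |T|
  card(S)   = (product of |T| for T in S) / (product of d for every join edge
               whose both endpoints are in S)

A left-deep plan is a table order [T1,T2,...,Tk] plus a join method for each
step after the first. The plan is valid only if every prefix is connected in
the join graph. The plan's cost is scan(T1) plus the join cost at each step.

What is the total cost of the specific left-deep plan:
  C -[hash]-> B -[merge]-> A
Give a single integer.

step 1: scan C: cost=60, card=60
step 2: join B via hash
    card(P join B) = 60*300/(3) = 6000
    cost = 60 + 2*300*9 + 60 = 5520
step 3: join A via merge
    card(P join A) = 6000*100/(4) = 150000
    cost = 5520 + 6000*13 + 100*7 + 6000 + 100 = 90320

90320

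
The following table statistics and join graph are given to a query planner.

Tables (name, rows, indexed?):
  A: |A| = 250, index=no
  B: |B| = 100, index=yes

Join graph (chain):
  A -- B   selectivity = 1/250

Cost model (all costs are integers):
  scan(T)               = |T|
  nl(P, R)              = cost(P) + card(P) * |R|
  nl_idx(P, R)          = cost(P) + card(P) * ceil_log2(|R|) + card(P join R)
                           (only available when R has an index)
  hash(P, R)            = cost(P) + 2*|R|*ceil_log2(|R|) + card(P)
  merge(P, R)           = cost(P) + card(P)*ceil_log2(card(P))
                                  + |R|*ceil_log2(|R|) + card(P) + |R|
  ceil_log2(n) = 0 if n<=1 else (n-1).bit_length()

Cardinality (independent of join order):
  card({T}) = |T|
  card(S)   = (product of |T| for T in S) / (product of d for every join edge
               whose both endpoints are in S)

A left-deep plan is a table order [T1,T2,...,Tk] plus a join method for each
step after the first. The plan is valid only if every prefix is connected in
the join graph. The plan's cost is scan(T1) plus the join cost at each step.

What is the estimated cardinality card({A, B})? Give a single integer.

100

Tables in S: A(250), B(100)
Edges inside S: A-B(d=250)
numerator = 250 * 100 = 25000
denominator = 250 = 250
card(S) = 25000 / 250 = 100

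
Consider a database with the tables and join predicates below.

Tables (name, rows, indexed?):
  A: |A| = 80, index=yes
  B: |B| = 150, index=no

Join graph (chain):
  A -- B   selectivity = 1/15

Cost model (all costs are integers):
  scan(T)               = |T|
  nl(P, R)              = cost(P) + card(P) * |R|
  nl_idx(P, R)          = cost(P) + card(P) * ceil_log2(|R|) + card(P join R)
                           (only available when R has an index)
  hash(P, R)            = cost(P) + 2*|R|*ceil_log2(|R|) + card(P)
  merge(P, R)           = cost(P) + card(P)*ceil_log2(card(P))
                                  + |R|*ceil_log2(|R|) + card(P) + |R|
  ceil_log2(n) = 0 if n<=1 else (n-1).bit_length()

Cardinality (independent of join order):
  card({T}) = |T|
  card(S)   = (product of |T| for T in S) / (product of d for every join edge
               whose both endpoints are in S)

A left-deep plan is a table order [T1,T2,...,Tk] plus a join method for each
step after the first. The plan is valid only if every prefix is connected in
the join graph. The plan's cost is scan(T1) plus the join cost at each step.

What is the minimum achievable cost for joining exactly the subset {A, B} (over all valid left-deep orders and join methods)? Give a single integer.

1420

Selinger DP over subsets of {A,B}:
  {A}: scan cost=80, card=80
  {B}: scan cost=150, card=150
  {AB}: card=800; try (A,hash)→1420, (A,nl_idx)→2000, (B,merge)→2070, (A,merge)→2140, (B,hash)→2560, (B,nl)→12080 …(+1); best=1420 via (A,hash)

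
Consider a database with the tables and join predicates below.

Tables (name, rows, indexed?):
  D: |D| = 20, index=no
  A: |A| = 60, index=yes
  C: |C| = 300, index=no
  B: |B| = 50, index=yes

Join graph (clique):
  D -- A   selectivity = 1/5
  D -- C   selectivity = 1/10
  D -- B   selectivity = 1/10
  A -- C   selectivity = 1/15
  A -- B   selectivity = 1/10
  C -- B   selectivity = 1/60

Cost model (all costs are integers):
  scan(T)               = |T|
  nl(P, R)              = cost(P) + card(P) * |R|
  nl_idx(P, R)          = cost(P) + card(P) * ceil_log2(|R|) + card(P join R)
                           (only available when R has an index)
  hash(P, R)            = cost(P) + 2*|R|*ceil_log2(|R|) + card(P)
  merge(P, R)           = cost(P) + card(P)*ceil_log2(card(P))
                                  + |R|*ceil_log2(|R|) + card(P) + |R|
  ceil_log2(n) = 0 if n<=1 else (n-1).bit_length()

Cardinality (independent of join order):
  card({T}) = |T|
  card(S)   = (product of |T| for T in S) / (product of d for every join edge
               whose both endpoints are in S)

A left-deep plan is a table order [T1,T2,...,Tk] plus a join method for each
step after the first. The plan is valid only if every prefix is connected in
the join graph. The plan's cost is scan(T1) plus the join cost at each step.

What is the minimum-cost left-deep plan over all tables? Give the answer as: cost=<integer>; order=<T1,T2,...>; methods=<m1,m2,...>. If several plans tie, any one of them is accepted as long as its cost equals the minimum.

Selinger DP (subsets sized 1..n):
  {D}: scan cost=20, card=20
  {A}: scan cost=60, card=60
  {C}: scan cost=300, card=300
  {B}: scan cost=50, card=50
  {AD}: card=240; try (D,hash)→320, (A,nl_idx)→380, (A,merge)→560, (D,merge)→600, (A,hash)→760, (A,nl)→1220 …(+1); best=320 via (D,hash)
  {CD}: card=600; try (D,hash)→800, (C,merge)→3140, (D,merge)→3420, (C,hash)→5440, (C,nl)→6020, (D,nl)→6300; best=800 via (D,hash)
  {BD}: card=100; try (B,nl_idx)→240, (D,hash)→300, (B,merge)→490, (D,merge)→520, (B,hash)→640, (B,nl)→1020 …(+1); best=240 via (B,nl_idx)
  {AC}: card=1200; try (A,hash)→1320, (A,nl_idx)→3300, (C,merge)→3480, (A,merge)→3720, (C,hash)→5520, (C,nl)→18060 …(+1); best=1320 via (A,hash)
  {AB}: card=300; try (A,nl_idx)→650, (B,hash)→720, (B,nl_idx)→720, (A,hash)→820, (A,merge)→820, (B,merge)→830 …(+2); best=650 via (A,nl_idx)
  {BC}: card=250; try (B,hash)→1200, (B,nl_idx)→2350, (C,merge)→3400, (B,merge)→3650, (C,hash)→5500, (C,nl)→15050 …(+1); best=1200 via (B,hash)
  {ACD}: card=480; try (A,hash)→2120, (D,hash)→2720, (A,nl_idx)→4880, (C,merge)→5480, (C,hash)→5960, (A,merge)→7820 …(+4); best=2120 via (A,hash)
  {ABD}: card=120; try (A,nl_idx)→960, (A,hash)→1060, (D,hash)→1150, (B,hash)→1160, (A,merge)→1460, (B,nl_idx)→1880 …(+5); best=960 via (A,nl_idx)
  {BCD}: card=50; try (D,hash)→1650, (B,hash)→2000, (D,merge)→3570, (C,merge)→4040, (B,nl_idx)→4450, (C,hash)→5740 …(+4); best=1650 via (D,hash)
  {ABC}: card=100; try (A,hash)→2170, (A,nl_idx)→2800, (B,hash)→3120, (A,merge)→3870, (C,hash)→6350, (C,merge)→6650 …(+5); best=2170 via (A,hash)
  {ABCD}: card=4; try (A,nl_idx)→1954, (A,hash)→2420, (A,merge)→2420, (D,hash)→2470, (D,merge)→3090, (B,hash)→3200 …(+8); best=1954 via (A,nl_idx)

cost=1954; order=C,B,D,A; methods=hash,hash,nl_idx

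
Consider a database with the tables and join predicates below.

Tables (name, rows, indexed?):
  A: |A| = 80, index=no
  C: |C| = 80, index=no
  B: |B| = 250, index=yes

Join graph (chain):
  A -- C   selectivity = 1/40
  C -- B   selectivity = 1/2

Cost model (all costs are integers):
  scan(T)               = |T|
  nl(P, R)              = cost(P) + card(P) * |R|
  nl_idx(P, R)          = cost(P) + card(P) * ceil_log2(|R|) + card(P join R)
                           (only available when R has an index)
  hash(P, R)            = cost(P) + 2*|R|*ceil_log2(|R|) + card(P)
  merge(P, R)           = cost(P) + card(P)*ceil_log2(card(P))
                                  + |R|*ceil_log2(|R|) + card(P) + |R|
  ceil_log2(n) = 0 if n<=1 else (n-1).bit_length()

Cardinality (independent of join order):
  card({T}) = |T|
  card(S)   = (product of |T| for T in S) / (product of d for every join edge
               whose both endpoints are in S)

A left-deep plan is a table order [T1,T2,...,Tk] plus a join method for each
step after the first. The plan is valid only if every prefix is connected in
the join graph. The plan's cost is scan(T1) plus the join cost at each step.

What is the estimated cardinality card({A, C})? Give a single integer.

160

Tables in S: A(80), C(80)
Edges inside S: A-C(d=40)
numerator = 80 * 80 = 6400
denominator = 40 = 40
card(S) = 6400 / 40 = 160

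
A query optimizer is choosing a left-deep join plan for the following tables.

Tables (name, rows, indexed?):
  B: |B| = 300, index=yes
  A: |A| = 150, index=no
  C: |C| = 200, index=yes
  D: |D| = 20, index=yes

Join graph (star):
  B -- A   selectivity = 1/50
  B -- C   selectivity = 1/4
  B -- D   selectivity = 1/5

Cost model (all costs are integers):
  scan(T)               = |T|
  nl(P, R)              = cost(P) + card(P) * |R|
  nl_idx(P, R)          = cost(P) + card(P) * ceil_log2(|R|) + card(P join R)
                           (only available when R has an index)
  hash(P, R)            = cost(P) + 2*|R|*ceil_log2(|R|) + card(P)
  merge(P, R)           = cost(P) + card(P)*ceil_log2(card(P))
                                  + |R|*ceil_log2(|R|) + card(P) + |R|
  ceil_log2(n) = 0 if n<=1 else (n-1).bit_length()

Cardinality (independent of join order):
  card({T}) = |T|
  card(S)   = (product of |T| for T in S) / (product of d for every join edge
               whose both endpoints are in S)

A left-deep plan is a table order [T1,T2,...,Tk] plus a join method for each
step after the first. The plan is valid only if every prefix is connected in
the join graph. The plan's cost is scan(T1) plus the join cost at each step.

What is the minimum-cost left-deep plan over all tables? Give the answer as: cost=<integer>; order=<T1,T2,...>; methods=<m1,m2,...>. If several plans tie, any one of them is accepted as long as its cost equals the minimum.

Selinger DP (subsets sized 1..n):
  {B}: scan cost=300, card=300
  {A}: scan cost=150, card=150
  {C}: scan cost=200, card=200
  {D}: scan cost=20, card=20
  {AB}: card=900; try (B,nl_idx)→2400, (A,hash)→3000, (B,merge)→4500, (A,merge)→4650, (B,hash)→5700, (B,nl)→45150 …(+1); best=2400 via (B,nl_idx)
  {BC}: card=15000; try (C,hash)→3800, (B,merge)→5000, (C,merge)→5100, (B,hash)→5800, (B,nl_idx)→17000, (C,nl_idx)→17700 …(+2); best=3800 via (C,hash)
  {BD}: card=1200; try (D,hash)→800, (B,nl_idx)→1400, (D,nl_idx)→3000, (B,merge)→3140, (D,merge)→3420, (B,hash)→5440 …(+2); best=800 via (D,hash)
  {ABC}: card=45000; try (C,hash)→6500, (C,merge)→14100, (A,hash)→21200, (C,nl_idx)→54600, (C,nl)→182400, (A,merge)→230150 …(+1); best=6500 via (C,hash)
  {ABD}: card=3600; try (D,hash)→3500, (A,hash)→4400, (D,nl_idx)→10500, (D,merge)→12420, (A,merge)→16550, (D,nl)→20400 …(+1); best=3500 via (D,hash)
  {BCD}: card=60000; try (C,hash)→5200, (C,merge)→17000, (D,hash)→19000, (C,nl_idx)→70400, (D,nl_idx)→138800, (D,merge)→228920 …(+2); best=5200 via (C,hash)
  {ABCD}: card=180000; try (C,hash)→10300, (D,hash)→51700, (C,merge)→52100, (A,hash)→67600, (C,nl_idx)→212300, (D,nl_idx)→411500 …(+5); best=10300 via (C,hash)

cost=10300; order=A,B,D,C; methods=nl_idx,hash,hash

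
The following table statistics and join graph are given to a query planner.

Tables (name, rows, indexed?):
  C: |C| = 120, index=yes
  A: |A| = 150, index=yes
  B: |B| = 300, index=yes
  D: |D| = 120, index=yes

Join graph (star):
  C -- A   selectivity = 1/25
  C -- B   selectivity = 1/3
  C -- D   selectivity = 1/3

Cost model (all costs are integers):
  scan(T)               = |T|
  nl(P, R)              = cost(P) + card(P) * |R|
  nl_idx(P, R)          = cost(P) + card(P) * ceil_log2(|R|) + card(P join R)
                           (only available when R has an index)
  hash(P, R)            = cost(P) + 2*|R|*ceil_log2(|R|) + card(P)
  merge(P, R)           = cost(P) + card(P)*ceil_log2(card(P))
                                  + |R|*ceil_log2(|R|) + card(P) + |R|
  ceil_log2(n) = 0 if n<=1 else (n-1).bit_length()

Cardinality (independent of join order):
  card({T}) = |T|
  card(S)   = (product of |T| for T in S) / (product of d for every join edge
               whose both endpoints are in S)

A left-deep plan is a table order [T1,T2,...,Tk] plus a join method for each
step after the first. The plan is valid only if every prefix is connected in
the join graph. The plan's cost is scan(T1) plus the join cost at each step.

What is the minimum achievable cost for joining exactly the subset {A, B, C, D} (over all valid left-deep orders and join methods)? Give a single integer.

Selinger DP over subsets of {A,B,C,D}:
  {C}: scan cost=120, card=120
  {A}: scan cost=150, card=150
  {B}: scan cost=300, card=300
  {D}: scan cost=120, card=120
  {AC}: card=720; try (A,nl_idx)→1800, (C,nl_idx)→1920, (C,hash)→1980, (A,merge)→2430, (C,merge)→2460, (A,hash)→2640 …(+2); best=1800 via (A,nl_idx)
  {BC}: card=12000; try (C,hash)→2280, (B,merge)→4080, (C,merge)→4260, (B,hash)→5640, (B,nl_idx)→13200, (C,nl_idx)→14400 …(+2); best=2280 via (C,hash)
  {CD}: card=4800; try (D,hash)→1920, (C,hash)→1920, (D,merge)→2040, (C,merge)→2040, (D,nl_idx)→5760, (C,nl_idx)→5760 …(+2); best=1920 via (D,hash)
  {ABC}: card=72000; try (B,hash)→7920, (B,merge)→12720, (A,hash)→16680, (B,nl_idx)→80280, (A,nl_idx)→170280, (A,merge)→183630 …(+2); best=7920 via (B,hash)
  {ACD}: card=28800; try (D,hash)→4200, (A,hash)→9120, (D,merge)→10680, (D,nl_idx)→35640, (A,nl_idx)→69120, (A,merge)→70470 …(+2); best=4200 via (D,hash)
  {BCD}: card=480000; try (B,hash)→12120, (D,hash)→15960, (B,merge)→72120, (D,merge)→183240, (B,nl_idx)→525120, (D,nl_idx)→566280 …(+2); best=12120 via (B,hash)
  {ABCD}: card=2880000; try (B,hash)→38400, (D,hash)→81600, (B,merge)→468000, (A,hash)→494520, (D,merge)→1304880, (B,nl_idx)→3143400 …(+6); best=38400 via (B,hash)

38400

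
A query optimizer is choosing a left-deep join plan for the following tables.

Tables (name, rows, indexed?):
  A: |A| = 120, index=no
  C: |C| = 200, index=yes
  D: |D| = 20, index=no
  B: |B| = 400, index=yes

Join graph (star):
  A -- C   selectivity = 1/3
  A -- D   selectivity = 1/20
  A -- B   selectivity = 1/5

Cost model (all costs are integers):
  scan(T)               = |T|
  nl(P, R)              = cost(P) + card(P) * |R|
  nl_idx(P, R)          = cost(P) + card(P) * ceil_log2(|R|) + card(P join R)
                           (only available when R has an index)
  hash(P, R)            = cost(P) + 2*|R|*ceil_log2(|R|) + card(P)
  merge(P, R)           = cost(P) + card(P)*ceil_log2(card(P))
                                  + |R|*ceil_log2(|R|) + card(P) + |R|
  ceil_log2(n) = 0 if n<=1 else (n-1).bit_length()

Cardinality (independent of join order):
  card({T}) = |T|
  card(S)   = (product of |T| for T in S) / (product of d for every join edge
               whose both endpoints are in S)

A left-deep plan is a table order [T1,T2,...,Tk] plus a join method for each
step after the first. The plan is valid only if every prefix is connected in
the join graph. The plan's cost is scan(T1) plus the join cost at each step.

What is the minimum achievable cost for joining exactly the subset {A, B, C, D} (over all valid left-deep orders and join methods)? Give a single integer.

18200

Selinger DP over subsets of {A,B,C,D}:
  {A}: scan cost=120, card=120
  {C}: scan cost=200, card=200
  {D}: scan cost=20, card=20
  {B}: scan cost=400, card=400
  {AC}: card=8000; try (A,hash)→2080, (C,merge)→2880, (A,merge)→2960, (C,hash)→3440, (C,nl_idx)→9080, (C,nl)→24120 …(+1); best=2080 via (A,hash)
  {AD}: card=120; try (D,hash)→440, (A,merge)→1100, (D,merge)→1200, (A,hash)→1720, (A,nl)→2420, (D,nl)→2520; best=440 via (D,hash)
  {AB}: card=9600; try (A,hash)→2480, (B,merge)→5080, (A,merge)→5360, (B,hash)→7440, (B,nl_idx)→10800, (B,nl)→48120 …(+1); best=2480 via (A,hash)
  {ACD}: card=8000; try (C,merge)→3200, (C,hash)→3760, (C,nl_idx)→9400, (D,hash)→10280, (C,nl)→24440, (D,merge)→114200 …(+1); best=3200 via (C,merge)
  {ABC}: card=640000; try (C,hash)→15280, (B,hash)→17280, (B,merge)→118080, (C,merge)→148280, (B,nl_idx)→714080, (C,nl_idx)→719280 …(+2); best=15280 via (C,hash)
  {ABD}: card=9600; try (B,merge)→5400, (B,hash)→7760, (B,nl_idx)→11120, (D,hash)→12280, (B,nl)→48440, (D,merge)→146600 …(+1); best=5400 via (B,merge)
  {ABCD}: card=640000; try (C,hash)→18200, (B,hash)→18400, (B,merge)→119200, (C,merge)→151200, (D,hash)→655480, (B,nl_idx)→715200 …(+5); best=18200 via (C,hash)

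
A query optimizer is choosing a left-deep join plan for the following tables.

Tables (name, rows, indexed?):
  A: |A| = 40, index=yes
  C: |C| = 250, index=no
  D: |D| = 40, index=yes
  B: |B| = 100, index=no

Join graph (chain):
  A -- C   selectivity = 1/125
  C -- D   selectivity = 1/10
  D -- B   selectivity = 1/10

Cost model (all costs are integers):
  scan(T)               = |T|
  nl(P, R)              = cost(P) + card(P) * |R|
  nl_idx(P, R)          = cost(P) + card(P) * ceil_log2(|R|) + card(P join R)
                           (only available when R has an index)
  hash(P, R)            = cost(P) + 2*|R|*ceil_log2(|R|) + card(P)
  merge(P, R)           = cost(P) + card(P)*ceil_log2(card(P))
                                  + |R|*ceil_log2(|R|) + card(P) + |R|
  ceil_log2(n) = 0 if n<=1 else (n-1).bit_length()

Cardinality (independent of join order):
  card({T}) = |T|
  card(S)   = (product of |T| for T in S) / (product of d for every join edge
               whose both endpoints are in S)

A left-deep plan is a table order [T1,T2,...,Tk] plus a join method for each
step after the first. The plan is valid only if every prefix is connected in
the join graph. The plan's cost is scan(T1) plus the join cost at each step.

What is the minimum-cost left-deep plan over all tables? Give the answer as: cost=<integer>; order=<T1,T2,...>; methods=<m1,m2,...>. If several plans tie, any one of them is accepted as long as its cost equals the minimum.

Selinger DP (subsets sized 1..n):
  {A}: scan cost=40, card=40
  {C}: scan cost=250, card=250
  {D}: scan cost=40, card=40
  {B}: scan cost=100, card=100
  {AC}: card=80; try (A,hash)→980, (A,nl_idx)→1830, (C,merge)→2570, (A,merge)→2780, (C,hash)→4080, (C,nl)→10040 …(+1); best=980 via (A,hash)
  {CD}: card=1000; try (D,hash)→980, (C,merge)→2570, (D,nl_idx)→2750, (D,merge)→2780, (C,hash)→4080, (C,nl)→10040 …(+1); best=980 via (D,hash)
  {BD}: card=400; try (D,hash)→680, (D,nl_idx)→1100, (B,merge)→1120, (D,merge)→1180, (B,hash)→1480, (B,nl)→4040 …(+1); best=680 via (D,hash)
  {ACD}: card=320; try (D,hash)→1540, (D,nl_idx)→1780, (D,merge)→1900, (A,hash)→2460, (D,nl)→4180, (A,nl_idx)→7300 …(+2); best=1540 via (D,hash)
  {BCD}: card=10000; try (B,hash)→3380, (C,hash)→5080, (C,merge)→6930, (B,merge)→12780, (C,nl)→100680, (B,nl)→100980; best=3380 via (B,hash)
  {ABCD}: card=3200; try (B,hash)→3260, (B,merge)→5540, (A,hash)→13860, (B,nl)→33540, (A,nl_idx)→66580, (A,merge)→153660 …(+1); best=3260 via (B,hash)

cost=3260; order=C,A,D,B; methods=hash,hash,hash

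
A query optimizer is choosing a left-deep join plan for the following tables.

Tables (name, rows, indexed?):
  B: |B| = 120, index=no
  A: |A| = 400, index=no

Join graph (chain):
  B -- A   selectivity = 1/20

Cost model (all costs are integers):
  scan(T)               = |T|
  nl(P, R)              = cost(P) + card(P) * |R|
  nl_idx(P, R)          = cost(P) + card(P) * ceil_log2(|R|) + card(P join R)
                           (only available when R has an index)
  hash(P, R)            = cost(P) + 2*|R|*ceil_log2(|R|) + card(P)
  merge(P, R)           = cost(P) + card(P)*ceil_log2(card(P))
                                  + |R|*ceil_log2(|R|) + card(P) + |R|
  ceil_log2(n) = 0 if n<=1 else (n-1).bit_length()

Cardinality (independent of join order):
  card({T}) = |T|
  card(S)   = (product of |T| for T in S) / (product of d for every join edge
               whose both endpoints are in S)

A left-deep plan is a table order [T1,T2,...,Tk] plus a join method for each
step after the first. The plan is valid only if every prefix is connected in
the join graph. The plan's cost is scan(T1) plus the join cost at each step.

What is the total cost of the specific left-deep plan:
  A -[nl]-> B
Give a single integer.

step 1: scan A: cost=400, card=400
step 2: join B via nl
    card(P join B) = 400*120/(20) = 2400
    cost = 400 + 400*120 = 48400

48400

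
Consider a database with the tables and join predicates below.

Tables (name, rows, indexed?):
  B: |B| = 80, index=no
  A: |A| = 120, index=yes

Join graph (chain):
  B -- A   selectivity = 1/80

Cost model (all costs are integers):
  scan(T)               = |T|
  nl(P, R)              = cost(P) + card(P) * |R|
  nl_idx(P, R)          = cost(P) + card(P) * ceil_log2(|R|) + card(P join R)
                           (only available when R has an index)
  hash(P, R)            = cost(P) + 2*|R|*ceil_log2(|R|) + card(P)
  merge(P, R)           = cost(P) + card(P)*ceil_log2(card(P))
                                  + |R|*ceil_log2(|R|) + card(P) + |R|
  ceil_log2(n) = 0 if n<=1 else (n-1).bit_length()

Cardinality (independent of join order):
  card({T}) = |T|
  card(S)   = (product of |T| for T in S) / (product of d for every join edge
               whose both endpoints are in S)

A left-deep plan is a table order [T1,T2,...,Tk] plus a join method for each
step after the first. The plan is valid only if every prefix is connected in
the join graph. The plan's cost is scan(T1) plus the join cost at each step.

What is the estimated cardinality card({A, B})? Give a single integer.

Tables in S: A(120), B(80)
Edges inside S: B-A(d=80)
numerator = 120 * 80 = 9600
denominator = 80 = 80
card(S) = 9600 / 80 = 120

120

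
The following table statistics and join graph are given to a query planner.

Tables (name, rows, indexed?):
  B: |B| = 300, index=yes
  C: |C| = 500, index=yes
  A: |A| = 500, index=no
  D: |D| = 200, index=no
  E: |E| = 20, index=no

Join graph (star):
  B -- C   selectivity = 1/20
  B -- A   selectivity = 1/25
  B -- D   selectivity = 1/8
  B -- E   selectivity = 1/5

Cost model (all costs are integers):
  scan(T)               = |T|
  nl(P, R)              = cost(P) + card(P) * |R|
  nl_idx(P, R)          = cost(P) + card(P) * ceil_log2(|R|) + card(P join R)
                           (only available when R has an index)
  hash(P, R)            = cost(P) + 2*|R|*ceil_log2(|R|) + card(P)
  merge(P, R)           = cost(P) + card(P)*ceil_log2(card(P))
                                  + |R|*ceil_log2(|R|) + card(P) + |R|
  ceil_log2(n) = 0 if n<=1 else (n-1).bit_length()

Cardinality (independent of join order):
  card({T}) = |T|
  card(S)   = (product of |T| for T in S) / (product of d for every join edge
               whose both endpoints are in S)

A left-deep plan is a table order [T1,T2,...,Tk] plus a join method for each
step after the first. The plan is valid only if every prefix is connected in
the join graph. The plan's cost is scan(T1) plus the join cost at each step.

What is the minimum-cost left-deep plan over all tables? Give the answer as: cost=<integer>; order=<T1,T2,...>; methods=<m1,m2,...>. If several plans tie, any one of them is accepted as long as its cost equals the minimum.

Selinger DP (subsets sized 1..n):
  {B}: scan cost=300, card=300
  {C}: scan cost=500, card=500
  {A}: scan cost=500, card=500
  {D}: scan cost=200, card=200
  {E}: scan cost=20, card=20
  {BC}: card=7500; try (B,hash)→6400, (C,merge)→8300, (B,merge)→8500, (C,hash)→9600, (C,nl_idx)→10500, (B,nl_idx)→12500 …(+2); best=6400 via (B,hash)
  {AB}: card=6000; try (B,hash)→6400, (A,merge)→8300, (B,merge)→8500, (A,hash)→9600, (B,nl_idx)→11000, (A,nl)→150300 …(+1); best=6400 via (B,hash)
  {BD}: card=7500; try (D,hash)→3800, (B,merge)→5000, (D,merge)→5100, (B,hash)→5800, (B,nl_idx)→9500, (B,nl)→60200 …(+1); best=3800 via (D,hash)
  {BE}: card=1200; try (E,hash)→800, (B,nl_idx)→1400, (B,merge)→3140, (E,merge)→3420, (B,hash)→5440, (B,nl)→6020 …(+1); best=800 via (E,hash)
  {ABC}: card=150000; try (C,hash)→21400, (A,hash)→22900, (C,merge)→95400, (A,merge)→116400, (C,nl_idx)→210400, (C,nl)→3006400 …(+1); best=21400 via (C,hash)
  {BCD}: card=187500; try (D,hash)→17100, (C,hash)→20300, (D,merge)→113200, (C,merge)→113800, (C,nl_idx)→258800, (D,nl)→1506400 …(+1); best=17100 via (D,hash)
  {BCE}: card=30000; try (C,hash)→11000, (E,hash)→14100, (C,merge)→20200, (C,nl_idx)→41600, (E,merge)→111520, (E,nl)→156400 …(+1); best=11000 via (C,hash)
  {ABD}: card=150000; try (D,hash)→15600, (A,hash)→20300, (D,merge)→92200, (A,merge)→113800, (D,nl)→1206400, (A,nl)→3753800; best=15600 via (D,hash)
  {ABE}: card=24000; try (A,hash)→11000, (E,hash)→12600, (A,merge)→20200, (E,merge)→90520, (E,nl)→126400, (A,nl)→600800; best=11000 via (A,hash)
  {BDE}: card=30000; try (D,hash)→5200, (E,hash)→11500, (D,merge)→17000, (E,merge)→108920, (E,nl)→153800, (D,nl)→240800; best=5200 via (D,hash)
  {ABCD}: card=3750000; try (D,hash)→174600, (C,hash)→174600, (A,hash)→213600, (C,merge)→2870600, (D,merge)→2873200, (A,merge)→3584600 …(+4); best=174600 via (D,hash)
  {ABCE}: card=600000; try (C,hash)→44000, (A,hash)→50000, (E,hash)→171600, (C,merge)→400000, (A,merge)→496000, (C,nl_idx)→827000 …(+4); best=44000 via (C,hash)
  {BCDE}: card=750000; try (D,hash)→44200, (C,hash)→44200, (E,hash)→204800, (C,merge)→490200, (D,merge)→492800, (C,nl_idx)→1025200 …(+4); best=44200 via (D,hash)
  {ABDE}: card=600000; try (D,hash)→38200, (A,hash)→44200, (E,hash)→165800, (D,merge)→396800, (A,merge)→490200, (E,merge)→2865720 …(+3); best=38200 via (D,hash)
  {ABCDE}: card=15000000; try (D,hash)→647200, (C,hash)→647200, (A,hash)→803200, (E,hash)→3924800, (C,merge)→12643200, (D,merge)→12645800 …(+7); best=647200 via (D,hash)

cost=647200; order=B,E,A,C,D; methods=hash,hash,hash,hash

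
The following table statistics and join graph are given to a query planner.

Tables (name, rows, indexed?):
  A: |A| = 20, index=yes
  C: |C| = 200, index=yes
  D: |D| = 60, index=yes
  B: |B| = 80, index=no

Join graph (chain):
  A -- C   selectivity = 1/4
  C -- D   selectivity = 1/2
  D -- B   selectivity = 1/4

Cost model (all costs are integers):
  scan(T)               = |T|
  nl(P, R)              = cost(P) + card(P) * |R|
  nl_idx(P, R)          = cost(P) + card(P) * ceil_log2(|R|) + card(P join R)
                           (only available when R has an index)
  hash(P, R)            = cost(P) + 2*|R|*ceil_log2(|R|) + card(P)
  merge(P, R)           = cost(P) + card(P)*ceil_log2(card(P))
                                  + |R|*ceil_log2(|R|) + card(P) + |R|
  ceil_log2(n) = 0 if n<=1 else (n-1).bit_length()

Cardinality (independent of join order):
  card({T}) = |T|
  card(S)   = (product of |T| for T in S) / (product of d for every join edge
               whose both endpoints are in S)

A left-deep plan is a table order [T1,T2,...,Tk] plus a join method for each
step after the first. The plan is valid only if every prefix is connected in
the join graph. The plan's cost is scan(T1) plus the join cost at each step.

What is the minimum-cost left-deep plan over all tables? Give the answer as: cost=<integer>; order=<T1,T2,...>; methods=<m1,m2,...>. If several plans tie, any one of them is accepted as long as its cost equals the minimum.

Selinger DP (subsets sized 1..n):
  {A}: scan cost=20, card=20
  {C}: scan cost=200, card=200
  {D}: scan cost=60, card=60
  {B}: scan cost=80, card=80
  {AC}: card=1000; try (A,hash)→600, (C,nl_idx)→1180, (C,merge)→1940, (A,merge)→2120, (A,nl_idx)→2200, (C,hash)→3240 …(+2); best=600 via (A,hash)
  {CD}: card=6000; try (D,hash)→1120, (C,merge)→2280, (D,merge)→2420, (C,hash)→3320, (C,nl_idx)→6540, (D,nl_idx)→7400 …(+2); best=1120 via (D,hash)
  {BD}: card=1200; try (D,hash)→880, (B,merge)→1120, (D,merge)→1140, (B,hash)→1240, (D,nl_idx)→1760, (B,nl)→4860 …(+1); best=880 via (D,hash)
  {ACD}: card=30000; try (D,hash)→2320, (A,hash)→7320, (D,merge)→12020, (D,nl_idx)→36600, (D,nl)→60600, (A,nl_idx)→61120 …(+2); best=2320 via (D,hash)
  {BCD}: card=120000; try (C,hash)→5280, (B,hash)→8240, (C,merge)→17080, (B,merge)→85760, (C,nl_idx)→130480, (C,nl)→240880 …(+1); best=5280 via (C,hash)
  {ABCD}: card=600000; try (B,hash)→33440, (A,hash)→125480, (B,merge)→482960, (A,nl_idx)→1205280, (A,merge)→2165400, (B,nl)→2402320 …(+1); best=33440 via (B,hash)

cost=33440; order=C,A,D,B; methods=hash,hash,hash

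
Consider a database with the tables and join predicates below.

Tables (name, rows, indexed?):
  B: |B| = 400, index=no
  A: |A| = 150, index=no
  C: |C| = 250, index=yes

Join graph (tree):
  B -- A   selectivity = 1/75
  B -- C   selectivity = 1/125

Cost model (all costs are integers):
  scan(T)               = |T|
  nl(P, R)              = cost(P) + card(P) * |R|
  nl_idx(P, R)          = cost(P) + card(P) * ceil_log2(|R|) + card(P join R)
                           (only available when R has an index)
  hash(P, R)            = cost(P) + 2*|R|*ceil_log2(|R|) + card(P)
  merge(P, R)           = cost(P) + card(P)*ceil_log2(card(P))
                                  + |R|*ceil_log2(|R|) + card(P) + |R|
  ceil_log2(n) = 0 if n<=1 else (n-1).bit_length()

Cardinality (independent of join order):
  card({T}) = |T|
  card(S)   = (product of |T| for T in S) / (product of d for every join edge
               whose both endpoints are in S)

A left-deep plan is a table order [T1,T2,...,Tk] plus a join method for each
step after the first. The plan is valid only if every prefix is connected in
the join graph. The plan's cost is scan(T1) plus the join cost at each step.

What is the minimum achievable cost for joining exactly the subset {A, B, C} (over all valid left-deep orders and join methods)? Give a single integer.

Selinger DP over subsets of {A,B,C}:
  {B}: scan cost=400, card=400
  {A}: scan cost=150, card=150
  {C}: scan cost=250, card=250
  {AB}: card=800; try (A,hash)→3200, (B,merge)→5500, (A,merge)→5750, (B,hash)→7500, (B,nl)→60150, (A,nl)→60400; best=3200 via (A,hash)
  {BC}: card=800; try (C,nl_idx)→4400, (C,hash)→4800, (B,merge)→6500, (C,merge)→6650, (B,hash)→7700, (B,nl)→100250 …(+1); best=4400 via (C,nl_idx)
  {ABC}: card=1600; try (A,hash)→7600, (C,hash)→8000, (C,nl_idx)→11200, (C,merge)→14250, (A,merge)→14550, (A,nl)→124400 …(+1); best=7600 via (A,hash)

7600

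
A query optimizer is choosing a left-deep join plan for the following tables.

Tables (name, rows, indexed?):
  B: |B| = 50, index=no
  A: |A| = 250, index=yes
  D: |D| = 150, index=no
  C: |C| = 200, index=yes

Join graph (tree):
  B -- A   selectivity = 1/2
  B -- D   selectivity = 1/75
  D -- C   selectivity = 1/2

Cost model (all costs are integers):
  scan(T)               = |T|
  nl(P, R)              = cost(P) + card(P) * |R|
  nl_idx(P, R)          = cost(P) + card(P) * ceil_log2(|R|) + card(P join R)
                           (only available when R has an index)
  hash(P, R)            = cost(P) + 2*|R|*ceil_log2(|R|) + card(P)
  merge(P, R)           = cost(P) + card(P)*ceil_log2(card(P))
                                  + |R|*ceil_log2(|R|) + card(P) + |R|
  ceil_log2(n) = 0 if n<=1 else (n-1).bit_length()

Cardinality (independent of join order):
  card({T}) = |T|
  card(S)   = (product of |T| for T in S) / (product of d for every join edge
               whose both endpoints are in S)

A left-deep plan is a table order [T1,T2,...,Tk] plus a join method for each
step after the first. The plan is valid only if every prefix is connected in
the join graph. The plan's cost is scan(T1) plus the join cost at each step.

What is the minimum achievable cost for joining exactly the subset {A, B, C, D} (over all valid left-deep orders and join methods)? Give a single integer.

Selinger DP over subsets of {A,B,C,D}:
  {B}: scan cost=50, card=50
  {A}: scan cost=250, card=250
  {D}: scan cost=150, card=150
  {C}: scan cost=200, card=200
  {AB}: card=6250; try (B,hash)→1100, (A,merge)→2650, (B,merge)→2850, (A,hash)→4100, (A,nl_idx)→6700, (A,nl)→12550 …(+1); best=1100 via (B,hash)
  {BD}: card=100; try (B,hash)→900, (D,merge)→1750, (B,merge)→1850, (D,hash)→2500, (D,nl)→7550, (B,nl)→7650; best=900 via (B,hash)
  {CD}: card=15000; try (D,hash)→2800, (C,merge)→3300, (D,merge)→3350, (C,hash)→3500, (C,nl_idx)→16350, (C,nl)→30150 …(+1); best=2800 via (D,hash)
  {ABD}: card=12500; try (A,merge)→3950, (A,hash)→5000, (D,hash)→9750, (A,nl_idx)→14200, (A,nl)→25900, (D,merge)→89950 …(+1); best=3950 via (A,merge)
  {BCD}: card=10000; try (C,merge)→3500, (C,hash)→4200, (C,nl_idx)→11700, (B,hash)→18400, (C,nl)→20900, (B,merge)→228150 …(+1); best=3500 via (C,merge)
  {ABCD}: card=1250000; try (A,hash)→17500, (C,hash)→19650, (A,merge)→155750, (C,merge)→193250, (A,nl_idx)→1333500, (C,nl_idx)→1353950 …(+2); best=17500 via (A,hash)

17500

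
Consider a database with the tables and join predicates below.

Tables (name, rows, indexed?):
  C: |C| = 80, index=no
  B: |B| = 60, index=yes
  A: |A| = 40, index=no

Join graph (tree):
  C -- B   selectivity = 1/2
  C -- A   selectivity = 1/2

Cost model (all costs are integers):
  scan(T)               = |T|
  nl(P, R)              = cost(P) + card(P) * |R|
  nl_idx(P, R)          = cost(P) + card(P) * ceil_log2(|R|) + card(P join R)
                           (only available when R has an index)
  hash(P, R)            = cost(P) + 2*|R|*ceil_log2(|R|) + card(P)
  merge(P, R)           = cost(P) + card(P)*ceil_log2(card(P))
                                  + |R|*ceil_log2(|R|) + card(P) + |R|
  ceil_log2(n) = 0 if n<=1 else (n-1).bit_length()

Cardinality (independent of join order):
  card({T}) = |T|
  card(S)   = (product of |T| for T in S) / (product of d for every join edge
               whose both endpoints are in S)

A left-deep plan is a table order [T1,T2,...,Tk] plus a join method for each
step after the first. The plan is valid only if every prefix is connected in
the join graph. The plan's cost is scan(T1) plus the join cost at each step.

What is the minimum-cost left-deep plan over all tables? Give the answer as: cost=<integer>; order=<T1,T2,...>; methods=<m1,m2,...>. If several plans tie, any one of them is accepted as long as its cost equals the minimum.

cost=2960; order=C,A,B; methods=hash,hash

Selinger DP (subsets sized 1..n):
  {C}: scan cost=80, card=80
  {B}: scan cost=60, card=60
  {A}: scan cost=40, card=40
  {BC}: card=2400; try (B,hash)→880, (C,merge)→1120, (B,merge)→1140, (C,hash)→1240, (B,nl_idx)→2960, (C,nl)→4860 …(+1); best=880 via (B,hash)
  {AC}: card=1600; try (A,hash)→640, (C,merge)→960, (A,merge)→1000, (C,hash)→1200, (C,nl)→3240, (A,nl)→3280; best=640 via (A,hash)
  {ABC}: card=48000; try (B,hash)→2960, (A,hash)→3760, (B,merge)→20260, (A,merge)→32360, (B,nl_idx)→58240, (B,nl)→96640 …(+1); best=2960 via (B,hash)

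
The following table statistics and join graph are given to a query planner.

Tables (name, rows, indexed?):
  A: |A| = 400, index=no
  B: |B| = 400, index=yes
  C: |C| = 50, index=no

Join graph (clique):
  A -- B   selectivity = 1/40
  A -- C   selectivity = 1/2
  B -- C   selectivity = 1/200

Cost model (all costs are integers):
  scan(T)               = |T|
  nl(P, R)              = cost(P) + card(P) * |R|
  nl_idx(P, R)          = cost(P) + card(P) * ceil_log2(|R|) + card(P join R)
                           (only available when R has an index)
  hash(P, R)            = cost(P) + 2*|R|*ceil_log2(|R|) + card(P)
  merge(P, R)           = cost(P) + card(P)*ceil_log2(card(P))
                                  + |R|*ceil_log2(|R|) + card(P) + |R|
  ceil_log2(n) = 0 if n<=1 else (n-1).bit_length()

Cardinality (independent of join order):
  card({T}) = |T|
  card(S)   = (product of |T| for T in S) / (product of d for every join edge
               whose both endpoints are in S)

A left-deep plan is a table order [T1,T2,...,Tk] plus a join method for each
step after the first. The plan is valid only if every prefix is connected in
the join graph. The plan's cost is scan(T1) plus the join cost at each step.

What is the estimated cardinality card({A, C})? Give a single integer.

10000

Tables in S: A(400), C(50)
Edges inside S: A-C(d=2)
numerator = 400 * 50 = 20000
denominator = 2 = 2
card(S) = 20000 / 2 = 10000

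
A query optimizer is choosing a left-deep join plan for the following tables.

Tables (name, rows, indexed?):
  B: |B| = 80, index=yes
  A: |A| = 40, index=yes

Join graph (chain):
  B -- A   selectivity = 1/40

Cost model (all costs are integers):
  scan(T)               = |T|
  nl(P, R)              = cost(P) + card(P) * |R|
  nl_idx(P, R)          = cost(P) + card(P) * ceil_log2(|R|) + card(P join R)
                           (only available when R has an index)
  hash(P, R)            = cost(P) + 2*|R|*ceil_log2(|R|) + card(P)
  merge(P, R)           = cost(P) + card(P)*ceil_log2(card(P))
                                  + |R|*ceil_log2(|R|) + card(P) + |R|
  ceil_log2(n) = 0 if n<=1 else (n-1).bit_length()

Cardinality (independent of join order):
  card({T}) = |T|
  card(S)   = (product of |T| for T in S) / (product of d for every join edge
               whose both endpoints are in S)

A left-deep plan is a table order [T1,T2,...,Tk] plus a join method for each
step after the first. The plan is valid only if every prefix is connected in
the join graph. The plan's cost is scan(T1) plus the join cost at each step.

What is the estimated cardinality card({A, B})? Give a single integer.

Tables in S: A(40), B(80)
Edges inside S: B-A(d=40)
numerator = 40 * 80 = 3200
denominator = 40 = 40
card(S) = 3200 / 40 = 80

80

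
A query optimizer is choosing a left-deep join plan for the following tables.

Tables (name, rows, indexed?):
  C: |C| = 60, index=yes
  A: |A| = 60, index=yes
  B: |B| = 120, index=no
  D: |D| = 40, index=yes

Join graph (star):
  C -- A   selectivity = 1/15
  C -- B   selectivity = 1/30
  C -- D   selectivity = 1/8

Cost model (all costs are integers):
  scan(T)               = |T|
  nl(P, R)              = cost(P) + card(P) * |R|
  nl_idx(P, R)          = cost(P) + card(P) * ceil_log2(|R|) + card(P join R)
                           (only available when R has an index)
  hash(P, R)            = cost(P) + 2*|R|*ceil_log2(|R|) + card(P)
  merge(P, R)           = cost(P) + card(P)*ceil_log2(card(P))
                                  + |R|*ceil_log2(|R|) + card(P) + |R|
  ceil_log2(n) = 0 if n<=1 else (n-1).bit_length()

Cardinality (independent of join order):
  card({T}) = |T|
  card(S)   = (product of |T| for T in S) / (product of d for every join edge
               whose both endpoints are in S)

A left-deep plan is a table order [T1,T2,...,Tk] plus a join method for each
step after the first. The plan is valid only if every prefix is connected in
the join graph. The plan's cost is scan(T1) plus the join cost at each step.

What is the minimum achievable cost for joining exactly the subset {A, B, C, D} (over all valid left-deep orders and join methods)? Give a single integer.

3360

Selinger DP over subsets of {A,B,C,D}:
  {C}: scan cost=60, card=60
  {A}: scan cost=60, card=60
  {B}: scan cost=120, card=120
  {D}: scan cost=40, card=40
  {AC}: card=240; try (C,nl_idx)→660, (A,nl_idx)→660, (C,hash)→840, (A,hash)→840, (C,merge)→900, (A,merge)→900 …(+2); best=660 via (C,nl_idx)
  {BC}: card=240; try (C,hash)→960, (C,nl_idx)→1080, (B,merge)→1440, (C,merge)→1500, (B,hash)→1800, (B,nl)→7260 …(+1); best=960 via (C,hash)
  {CD}: card=300; try (C,nl_idx)→580, (D,hash)→600, (D,nl_idx)→720, (C,merge)→740, (D,merge)→760, (C,hash)→800 …(+2); best=580 via (C,nl_idx)
  {ABC}: card=960; try (A,hash)→1920, (B,hash)→2580, (A,nl_idx)→3360, (A,merge)→3540, (B,merge)→3780, (A,nl)→15360 …(+1); best=1920 via (A,hash)
  {ACD}: card=1200; try (D,hash)→1380, (A,hash)→1600, (D,merge)→3100, (D,nl_idx)→3300, (A,nl_idx)→3580, (A,merge)→4000 …(+2); best=1380 via (D,hash)
  {BCD}: card=1200; try (D,hash)→1680, (B,hash)→2560, (D,merge)→3400, (D,nl_idx)→3600, (B,merge)→4540, (D,nl)→10560 …(+1); best=1680 via (D,hash)
  {ABCD}: card=4800; try (D,hash)→3360, (A,hash)→3600, (B,hash)→4260, (D,nl_idx)→12480, (D,merge)→12760, (A,nl_idx)→13680 …(+5); best=3360 via (D,hash)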